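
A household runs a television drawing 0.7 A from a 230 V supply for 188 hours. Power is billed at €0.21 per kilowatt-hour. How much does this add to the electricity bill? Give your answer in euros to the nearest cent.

€6.36

Power = 0.7 A × 230 V = 161 W = 0.161 kW
Energy = 0.161 kW × 188 h = 30.268 kWh
Cost = 30.268 kWh × €0.21/kWh = €6.36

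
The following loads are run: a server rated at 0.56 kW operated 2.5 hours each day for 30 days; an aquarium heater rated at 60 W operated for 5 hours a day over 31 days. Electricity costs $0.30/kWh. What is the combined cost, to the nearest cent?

server: Runtime = 2.5 h/day × 30 days = 75 h
server: 0.56 kW × 75 h = 42 kWh
aquarium heater: Runtime = 5 h/day × 31 days = 155 h
aquarium heater: 0.06 kW × 155 h = 9.3 kWh
Total energy = 51.3 kWh
Cost = 51.3 × $0.30 = $15.39

$15.39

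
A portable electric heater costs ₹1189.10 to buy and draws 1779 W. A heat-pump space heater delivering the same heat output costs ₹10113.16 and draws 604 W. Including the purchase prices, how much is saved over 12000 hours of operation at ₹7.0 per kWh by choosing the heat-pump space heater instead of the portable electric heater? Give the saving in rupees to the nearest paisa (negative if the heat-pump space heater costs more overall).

₹89775.94

portable electric heater: ₹1189.10 + (1779/1000) kW × 12000 h × ₹7.0 = ₹1189.10 + ₹149436 = ₹150625.1
heat-pump space heater: ₹10113.16 + (604/1000) kW × 12000 h × ₹7.0 = ₹10113.16 + ₹50736 = ₹60849.16
Saving = ₹150625.1 − ₹60849.16 = ₹89775.94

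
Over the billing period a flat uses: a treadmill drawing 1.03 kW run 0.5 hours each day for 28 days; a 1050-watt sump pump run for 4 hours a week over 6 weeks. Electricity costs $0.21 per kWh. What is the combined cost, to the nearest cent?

$8.32

treadmill: Runtime = 0.5 h/day × 28 days = 14 h
treadmill: 1.03 kW × 14 h = 14.42 kWh
sump pump: Runtime = 4 h/week × 6 weeks = 24 h
sump pump: 1.05 kW × 24 h = 25.2 kWh
Total energy = 39.62 kWh
Cost = 39.62 × $0.21 = $8.32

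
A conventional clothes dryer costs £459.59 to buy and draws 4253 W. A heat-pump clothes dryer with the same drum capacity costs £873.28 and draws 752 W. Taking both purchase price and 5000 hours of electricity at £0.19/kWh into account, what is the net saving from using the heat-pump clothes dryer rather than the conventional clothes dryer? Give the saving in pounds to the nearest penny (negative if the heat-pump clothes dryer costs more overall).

£2912.26

conventional clothes dryer: £459.59 + (4253/1000) kW × 5000 h × £0.19 = £459.59 + £4040.35 = £4499.94
heat-pump clothes dryer: £873.28 + (752/1000) kW × 5000 h × £0.19 = £873.28 + £714.4 = £1587.68
Saving = £4499.94 − £1587.68 = £2912.26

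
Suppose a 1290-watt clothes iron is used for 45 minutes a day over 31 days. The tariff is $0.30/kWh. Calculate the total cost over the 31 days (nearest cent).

$9.00

Runtime = 45 min × 31 = 1395 min = 23.25 h
Energy = 1.29 kW × 23.25 h = 29.9925 kWh
Cost = 29.9925 kWh × $0.30/kWh = $9.00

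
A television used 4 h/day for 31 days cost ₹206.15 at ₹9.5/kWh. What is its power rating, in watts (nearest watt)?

175 W

Energy = ₹206.15 ÷ ₹9.5/kWh = 21.7 kWh
Runtime = 4 h/day × 31 days = 124 h
Power = 21.7 kWh ÷ 124 h = 0.175 kW = 175 W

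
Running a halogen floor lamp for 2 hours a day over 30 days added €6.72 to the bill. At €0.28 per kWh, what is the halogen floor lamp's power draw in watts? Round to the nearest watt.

400 W

Energy = €6.72 ÷ €0.28/kWh = 24 kWh
Runtime = 2 h/day × 30 days = 60 h
Power = 24 kWh ÷ 60 h = 0.4 kW = 400 W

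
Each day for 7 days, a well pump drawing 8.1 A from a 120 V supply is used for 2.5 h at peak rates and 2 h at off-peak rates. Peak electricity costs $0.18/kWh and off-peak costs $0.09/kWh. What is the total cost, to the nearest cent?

Power = 8.1 A × 120 V = 972 W = 0.972 kW
Peak energy = 0.972 kW × 2.5 h × 7 = 17.01 kWh
Off-peak energy = 0.972 kW × 2 h × 7 = 13.608 kWh
Cost = 17.01 × $0.18 + 13.608 × $0.09 = $3.0618 + $1.22472 = $4.29

$4.29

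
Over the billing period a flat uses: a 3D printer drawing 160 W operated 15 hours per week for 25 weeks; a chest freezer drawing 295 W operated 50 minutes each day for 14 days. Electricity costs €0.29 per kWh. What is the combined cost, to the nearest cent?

€18.40

3D printer: Runtime = 15 h/week × 25 weeks = 375 h
3D printer: 0.16 kW × 375 h = 60 kWh
chest freezer: Runtime = 50 min × 14 = 700 min = 11.666666… h
chest freezer: 0.295 kW × 11.666666… h = 3.441666… kWh
Total energy = 63.441666… kWh
Cost = 63.441666… × €0.29 = €18.40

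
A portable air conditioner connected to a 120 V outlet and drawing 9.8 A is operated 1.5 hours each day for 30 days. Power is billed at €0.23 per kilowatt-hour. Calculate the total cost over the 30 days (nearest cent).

Power = 9.8 A × 120 V = 1176 W = 1.176 kW
Runtime = 1.5 h/day × 30 days = 45 h
Energy = 1.176 kW × 45 h = 52.92 kWh
Cost = 52.92 kWh × €0.23/kWh = €12.17

€12.17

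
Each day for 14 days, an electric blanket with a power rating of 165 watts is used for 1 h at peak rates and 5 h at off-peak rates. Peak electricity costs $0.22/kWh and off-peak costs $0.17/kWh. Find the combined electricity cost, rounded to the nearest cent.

$2.47

Peak energy = 0.165 kW × 1 h × 14 = 2.31 kWh
Off-peak energy = 0.165 kW × 5 h × 14 = 11.55 kWh
Cost = 2.31 × $0.22 + 11.55 × $0.17 = $0.5082 + $1.9635 = $2.47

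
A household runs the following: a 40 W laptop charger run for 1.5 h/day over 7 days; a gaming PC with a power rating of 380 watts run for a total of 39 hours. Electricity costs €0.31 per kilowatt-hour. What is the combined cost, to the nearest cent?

€4.72

laptop charger: Runtime = 1.5 h/day × 7 days = 10.5 h
laptop charger: 0.04 kW × 10.5 h = 0.42 kWh
gaming PC: 0.38 kW × 39 h = 14.82 kWh
Total energy = 15.24 kWh
Cost = 15.24 × €0.31 = €4.72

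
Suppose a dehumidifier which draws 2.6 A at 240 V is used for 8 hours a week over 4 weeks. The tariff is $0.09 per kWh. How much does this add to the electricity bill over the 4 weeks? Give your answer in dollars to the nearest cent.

Power = 2.6 A × 240 V = 624 W = 0.624 kW
Runtime = 8 h/week × 4 weeks = 32 h
Energy = 0.624 kW × 32 h = 19.968 kWh
Cost = 19.968 kWh × $0.09/kWh = $1.80

$1.80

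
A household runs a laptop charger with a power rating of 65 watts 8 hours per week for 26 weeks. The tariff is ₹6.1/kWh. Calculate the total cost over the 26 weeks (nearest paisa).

₹82.47

Runtime = 8 h/week × 26 weeks = 208 h
Energy = 0.065 kW × 208 h = 13.52 kWh
Cost = 13.52 kWh × ₹6.1/kWh = ₹82.47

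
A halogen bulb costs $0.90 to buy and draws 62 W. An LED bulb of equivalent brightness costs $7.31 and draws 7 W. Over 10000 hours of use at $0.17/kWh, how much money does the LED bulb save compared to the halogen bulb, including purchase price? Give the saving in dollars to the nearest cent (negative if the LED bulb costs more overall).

halogen bulb: $0.90 + (62/1000) kW × 10000 h × $0.17 = $0.90 + $105.4 = $106.3
LED bulb: $7.31 + (7/1000) kW × 10000 h × $0.17 = $7.31 + $11.9 = $19.21
Saving = $106.3 − $19.21 = $87.09

$87.09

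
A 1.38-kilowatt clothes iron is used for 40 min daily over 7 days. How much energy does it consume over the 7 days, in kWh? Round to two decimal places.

Runtime = 40 min × 7 = 280 min = 4.666666… h
Energy = 1.38 kW × 4.666666… h = 6.44 kWh

6.44 kWh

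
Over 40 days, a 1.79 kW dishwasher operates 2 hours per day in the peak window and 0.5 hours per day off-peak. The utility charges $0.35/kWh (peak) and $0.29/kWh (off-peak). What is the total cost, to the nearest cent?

$60.50

Peak energy = 1.79 kW × 2 h × 40 = 143.2 kWh
Off-peak energy = 1.79 kW × 0.5 h × 40 = 35.8 kWh
Cost = 143.2 × $0.35 + 35.8 × $0.29 = $50.12 + $10.382 = $60.50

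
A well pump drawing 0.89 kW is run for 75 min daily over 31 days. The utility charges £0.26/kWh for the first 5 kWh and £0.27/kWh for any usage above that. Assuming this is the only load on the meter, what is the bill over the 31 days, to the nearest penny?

Runtime = 75 min × 31 = 2325 min = 38.75 h
Energy = 0.89 kW × 38.75 h = 34.4875 kWh
Tier 1 (0–5 kWh): 5 × £0.26 = £1.3
Above 5 kWh: 29.4875 × £0.27 = £7.961625
Bill = £9.26

£9.26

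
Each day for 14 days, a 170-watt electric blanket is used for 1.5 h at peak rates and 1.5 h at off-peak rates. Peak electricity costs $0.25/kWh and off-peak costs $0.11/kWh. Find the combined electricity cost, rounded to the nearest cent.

Peak energy = 0.17 kW × 1.5 h × 14 = 3.57 kWh
Off-peak energy = 0.17 kW × 1.5 h × 14 = 3.57 kWh
Cost = 3.57 × $0.25 + 3.57 × $0.11 = $0.8925 + $0.3927 = $1.29

$1.29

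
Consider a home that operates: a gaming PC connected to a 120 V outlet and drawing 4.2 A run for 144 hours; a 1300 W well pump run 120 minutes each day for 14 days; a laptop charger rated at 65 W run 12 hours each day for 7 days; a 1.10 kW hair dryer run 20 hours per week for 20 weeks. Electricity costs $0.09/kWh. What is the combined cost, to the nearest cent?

gaming PC: Power = 4.2 A × 120 V = 504 W = 0.504 kW
gaming PC: 0.504 kW × 144 h = 72.576 kWh
well pump: Runtime = 120 min × 14 = 1680 min = 28 h
well pump: 1.3 kW × 28 h = 36.4 kWh
laptop charger: Runtime = 12 h/day × 7 days = 84 h
laptop charger: 0.065 kW × 84 h = 5.46 kWh
hair dryer: Runtime = 20 h/week × 20 weeks = 400 h
hair dryer: 1.1 kW × 400 h = 440 kWh
Total energy = 554.436 kWh
Cost = 554.436 × $0.09 = $49.90

$49.90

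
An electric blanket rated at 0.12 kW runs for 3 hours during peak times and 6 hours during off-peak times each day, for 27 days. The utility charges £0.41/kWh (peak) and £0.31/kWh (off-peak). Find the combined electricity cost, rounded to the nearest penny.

£10.01

Peak energy = 0.12 kW × 3 h × 27 = 9.72 kWh
Off-peak energy = 0.12 kW × 6 h × 27 = 19.44 kWh
Cost = 9.72 × £0.41 + 19.44 × £0.31 = £3.9852 + £6.0264 = £10.01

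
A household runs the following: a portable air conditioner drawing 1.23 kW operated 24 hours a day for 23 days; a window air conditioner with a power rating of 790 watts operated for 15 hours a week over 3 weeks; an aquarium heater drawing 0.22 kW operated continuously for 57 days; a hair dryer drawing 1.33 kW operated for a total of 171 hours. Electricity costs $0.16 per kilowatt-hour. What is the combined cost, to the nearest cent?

portable air conditioner: Runtime = 24 h × 23 = 552 h
portable air conditioner: 1.23 kW × 552 h = 678.96 kWh
window air conditioner: Runtime = 15 h/week × 3 weeks = 45 h
window air conditioner: 0.79 kW × 45 h = 35.55 kWh
aquarium heater: Runtime = 24 h × 57 = 1368 h
aquarium heater: 0.22 kW × 1368 h = 300.96 kWh
hair dryer: 1.33 kW × 171 h = 227.43 kWh
Total energy = 1242.9 kWh
Cost = 1242.9 × $0.16 = $198.86

$198.86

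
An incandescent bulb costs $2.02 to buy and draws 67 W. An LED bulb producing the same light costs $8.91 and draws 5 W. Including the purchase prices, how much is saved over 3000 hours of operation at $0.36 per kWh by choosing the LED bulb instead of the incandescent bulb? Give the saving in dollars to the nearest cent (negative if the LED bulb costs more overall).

$60.07

incandescent bulb: $2.02 + (67/1000) kW × 3000 h × $0.36 = $2.02 + $72.36 = $74.38
LED bulb: $8.91 + (5/1000) kW × 3000 h × $0.36 = $8.91 + $5.4 = $14.31
Saving = $74.38 − $14.31 = $60.07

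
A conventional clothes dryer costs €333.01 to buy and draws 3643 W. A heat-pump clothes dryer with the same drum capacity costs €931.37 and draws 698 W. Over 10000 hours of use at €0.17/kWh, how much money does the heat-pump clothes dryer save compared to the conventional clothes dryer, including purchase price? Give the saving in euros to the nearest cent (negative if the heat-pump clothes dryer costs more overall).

€4408.14

conventional clothes dryer: €333.01 + (3643/1000) kW × 10000 h × €0.17 = €333.01 + €6193.1 = €6526.11
heat-pump clothes dryer: €931.37 + (698/1000) kW × 10000 h × €0.17 = €931.37 + €1186.6 = €2117.97
Saving = €6526.11 − €2117.97 = €4408.14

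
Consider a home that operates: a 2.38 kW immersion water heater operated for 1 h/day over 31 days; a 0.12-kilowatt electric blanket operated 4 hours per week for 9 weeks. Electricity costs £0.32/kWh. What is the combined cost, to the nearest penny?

immersion water heater: Runtime = 1 h/day × 31 days = 31 h
immersion water heater: 2.38 kW × 31 h = 73.78 kWh
electric blanket: Runtime = 4 h/week × 9 weeks = 36 h
electric blanket: 0.12 kW × 36 h = 4.32 kWh
Total energy = 78.1 kWh
Cost = 78.1 × £0.32 = £24.99

£24.99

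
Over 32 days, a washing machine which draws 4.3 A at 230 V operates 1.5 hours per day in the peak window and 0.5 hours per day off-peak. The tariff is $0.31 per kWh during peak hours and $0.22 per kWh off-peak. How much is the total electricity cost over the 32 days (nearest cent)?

Power = 4.3 A × 230 V = 989 W = 0.989 kW
Peak energy = 0.989 kW × 1.5 h × 32 = 47.472 kWh
Off-peak energy = 0.989 kW × 0.5 h × 32 = 15.824 kWh
Cost = 47.472 × $0.31 + 15.824 × $0.22 = $14.71632 + $3.48128 = $18.20

$18.20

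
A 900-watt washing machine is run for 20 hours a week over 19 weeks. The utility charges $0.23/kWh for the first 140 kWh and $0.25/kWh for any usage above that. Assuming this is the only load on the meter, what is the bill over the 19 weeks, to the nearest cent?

$82.70

Runtime = 20 h/week × 19 weeks = 380 h
Energy = 0.9 kW × 380 h = 342 kWh
Tier 1 (0–140 kWh): 140 × $0.23 = $32.2
Above 140 kWh: 202 × $0.25 = $50.5
Bill = $82.70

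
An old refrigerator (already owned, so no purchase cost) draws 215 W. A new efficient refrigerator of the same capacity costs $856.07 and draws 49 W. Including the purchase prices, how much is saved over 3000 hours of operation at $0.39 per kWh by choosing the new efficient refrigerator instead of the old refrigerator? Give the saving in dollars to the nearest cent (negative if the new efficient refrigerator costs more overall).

old refrigerator: $0.00 + (215/1000) kW × 3000 h × $0.39 = $0.00 + $251.55 = $251.55
new efficient refrigerator: $856.07 + (49/1000) kW × 3000 h × $0.39 = $856.07 + $57.33 = $913.4
Saving = $251.55 − $913.4 = −$661.85

-$661.85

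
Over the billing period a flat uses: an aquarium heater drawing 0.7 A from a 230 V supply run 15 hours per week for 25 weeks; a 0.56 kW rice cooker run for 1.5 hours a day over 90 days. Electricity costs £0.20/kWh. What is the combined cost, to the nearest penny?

aquarium heater: Power = 0.7 A × 230 V = 161 W = 0.161 kW
aquarium heater: Runtime = 15 h/week × 25 weeks = 375 h
aquarium heater: 0.161 kW × 375 h = 60.375 kWh
rice cooker: Runtime = 1.5 h/day × 90 days = 135 h
rice cooker: 0.56 kW × 135 h = 75.6 kWh
Total energy = 135.975 kWh
Cost = 135.975 × £0.20 = £27.20

£27.20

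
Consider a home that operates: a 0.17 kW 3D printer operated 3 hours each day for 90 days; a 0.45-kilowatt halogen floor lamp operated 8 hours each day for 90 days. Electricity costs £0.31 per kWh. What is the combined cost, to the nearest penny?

£114.67

3D printer: Runtime = 3 h/day × 90 days = 270 h
3D printer: 0.17 kW × 270 h = 45.9 kWh
halogen floor lamp: Runtime = 8 h/day × 90 days = 720 h
halogen floor lamp: 0.45 kW × 720 h = 324 kWh
Total energy = 369.9 kWh
Cost = 369.9 × £0.31 = £114.67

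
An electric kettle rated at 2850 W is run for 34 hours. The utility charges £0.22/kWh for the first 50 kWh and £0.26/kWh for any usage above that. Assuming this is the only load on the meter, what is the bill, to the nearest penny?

£23.19

Energy = 2.85 kW × 34 h = 96.9 kWh
Tier 1 (0–50 kWh): 50 × £0.22 = £11
Above 50 kWh: 46.9 × £0.26 = £12.194
Bill = £23.19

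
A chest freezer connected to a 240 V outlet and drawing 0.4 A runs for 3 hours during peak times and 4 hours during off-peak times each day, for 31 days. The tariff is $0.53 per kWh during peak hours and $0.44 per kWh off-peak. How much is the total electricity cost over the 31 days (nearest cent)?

Power = 0.4 A × 240 V = 96 W = 0.096 kW
Peak energy = 0.096 kW × 3 h × 31 = 8.928 kWh
Off-peak energy = 0.096 kW × 4 h × 31 = 11.904 kWh
Cost = 8.928 × $0.53 + 11.904 × $0.44 = $4.73184 + $5.23776 = $9.97

$9.97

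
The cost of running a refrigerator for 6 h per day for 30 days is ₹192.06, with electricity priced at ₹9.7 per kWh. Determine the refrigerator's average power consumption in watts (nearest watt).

Energy = ₹192.06 ÷ ₹9.7/kWh = 19.8 kWh
Runtime = 6 h/day × 30 days = 180 h
Power = 19.8 kWh ÷ 180 h = 0.11 kW = 110 W

110 W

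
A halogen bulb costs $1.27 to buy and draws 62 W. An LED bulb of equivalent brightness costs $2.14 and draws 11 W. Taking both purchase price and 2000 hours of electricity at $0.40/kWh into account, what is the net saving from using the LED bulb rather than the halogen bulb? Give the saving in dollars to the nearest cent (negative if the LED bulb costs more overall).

$39.93

halogen bulb: $1.27 + (62/1000) kW × 2000 h × $0.40 = $1.27 + $49.6 = $50.87
LED bulb: $2.14 + (11/1000) kW × 2000 h × $0.40 = $2.14 + $8.8 = $10.94
Saving = $50.87 − $10.94 = $39.93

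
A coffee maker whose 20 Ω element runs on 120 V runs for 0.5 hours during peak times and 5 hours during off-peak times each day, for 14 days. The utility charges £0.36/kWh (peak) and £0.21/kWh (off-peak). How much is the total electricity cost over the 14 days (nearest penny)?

Power = V²/R = 120²/20 = 720 W = 0.72 kW
Peak energy = 0.72 kW × 0.5 h × 14 = 5.04 kWh
Off-peak energy = 0.72 kW × 5 h × 14 = 50.4 kWh
Cost = 5.04 × £0.36 + 50.4 × £0.21 = £1.8144 + £10.584 = £12.40

£12.40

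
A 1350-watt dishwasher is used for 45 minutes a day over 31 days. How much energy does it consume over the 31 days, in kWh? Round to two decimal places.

31.39 kWh

Runtime = 45 min × 31 = 1395 min = 23.25 h
Energy = 1.35 kW × 23.25 h = 31.3875 kWh ≈ 31.39 kWh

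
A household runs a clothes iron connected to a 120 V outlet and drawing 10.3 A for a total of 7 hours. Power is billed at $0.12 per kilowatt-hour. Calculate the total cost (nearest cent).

Power = 10.3 A × 120 V = 1236 W = 1.236 kW
Energy = 1.236 kW × 7 h = 8.652 kWh
Cost = 8.652 kWh × $0.12/kWh = $1.04

$1.04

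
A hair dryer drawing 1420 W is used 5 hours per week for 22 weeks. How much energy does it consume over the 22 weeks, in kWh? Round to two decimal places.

Runtime = 5 h/week × 22 weeks = 110 h
Energy = 1.42 kW × 110 h = 156.2 kWh

156.20 kWh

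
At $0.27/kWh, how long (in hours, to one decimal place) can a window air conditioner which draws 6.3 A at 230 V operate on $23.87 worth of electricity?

Power = 6.3 A × 230 V = 1449 W = 1.449 kW
Energy available = $23.87 ÷ $0.27/kWh = 88.4074 kWh
Hours = 88.4074 kWh ÷ 1.449 kW = 61.0 h

61.0 h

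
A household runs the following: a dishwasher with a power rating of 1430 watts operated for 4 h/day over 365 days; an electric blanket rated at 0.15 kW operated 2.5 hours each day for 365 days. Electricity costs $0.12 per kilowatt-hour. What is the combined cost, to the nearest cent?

dishwasher: Runtime = 4 h/day × 365 days = 1460 h
dishwasher: 1.43 kW × 1460 h = 2087.8 kWh
electric blanket: Runtime = 2.5 h/day × 365 days = 912.5 h
electric blanket: 0.15 kW × 912.5 h = 136.875 kWh
Total energy = 2224.675 kWh
Cost = 2224.675 × $0.12 = $266.96

$266.96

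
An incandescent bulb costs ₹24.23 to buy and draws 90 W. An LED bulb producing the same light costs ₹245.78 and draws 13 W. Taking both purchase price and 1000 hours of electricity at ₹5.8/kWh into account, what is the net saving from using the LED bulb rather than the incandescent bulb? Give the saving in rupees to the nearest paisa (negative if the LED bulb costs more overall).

incandescent bulb: ₹24.23 + (90/1000) kW × 1000 h × ₹5.8 = ₹24.23 + ₹522 = ₹546.23
LED bulb: ₹245.78 + (13/1000) kW × 1000 h × ₹5.8 = ₹245.78 + ₹75.4 = ₹321.18
Saving = ₹546.23 − ₹321.18 = ₹225.05

₹225.05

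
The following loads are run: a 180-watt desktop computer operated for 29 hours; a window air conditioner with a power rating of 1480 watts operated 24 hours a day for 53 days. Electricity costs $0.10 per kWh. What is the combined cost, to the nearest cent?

desktop computer: 0.18 kW × 29 h = 5.22 kWh
window air conditioner: Runtime = 24 h × 53 = 1272 h
window air conditioner: 1.48 kW × 1272 h = 1882.56 kWh
Total energy = 1887.78 kWh
Cost = 1887.78 × $0.10 = $188.78

$188.78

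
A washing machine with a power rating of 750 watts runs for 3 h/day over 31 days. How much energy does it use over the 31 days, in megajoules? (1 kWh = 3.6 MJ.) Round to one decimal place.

Runtime = 3 h/day × 31 days = 93 h
Energy = 0.75 kW × 93 h = 69.75 kWh
= 69.75 × 3.6 MJ = 251.1 MJ

251.1 MJ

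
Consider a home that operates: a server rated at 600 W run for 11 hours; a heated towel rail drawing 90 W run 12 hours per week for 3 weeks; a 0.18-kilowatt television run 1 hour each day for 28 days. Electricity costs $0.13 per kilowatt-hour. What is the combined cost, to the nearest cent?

server: 0.6 kW × 11 h = 6.6 kWh
heated towel rail: Runtime = 12 h/week × 3 weeks = 36 h
heated towel rail: 0.09 kW × 36 h = 3.24 kWh
television: Runtime = 1 h/day × 28 days = 28 h
television: 0.18 kW × 28 h = 5.04 kWh
Total energy = 14.88 kWh
Cost = 14.88 × $0.13 = $1.93

$1.93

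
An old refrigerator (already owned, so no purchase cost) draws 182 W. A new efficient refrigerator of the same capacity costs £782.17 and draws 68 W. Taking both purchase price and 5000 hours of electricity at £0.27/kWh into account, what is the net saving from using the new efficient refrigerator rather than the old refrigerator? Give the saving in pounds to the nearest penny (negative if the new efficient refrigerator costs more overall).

-£628.27

old refrigerator: £0.00 + (182/1000) kW × 5000 h × £0.27 = £0.00 + £245.7 = £245.7
new efficient refrigerator: £782.17 + (68/1000) kW × 5000 h × £0.27 = £782.17 + £91.8 = £873.97
Saving = £245.7 − £873.97 = −£628.27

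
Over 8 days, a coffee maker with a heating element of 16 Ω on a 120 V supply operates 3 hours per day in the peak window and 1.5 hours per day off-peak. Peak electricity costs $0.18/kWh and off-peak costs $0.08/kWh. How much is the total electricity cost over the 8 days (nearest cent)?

Power = V²/R = 120²/16 = 900 W = 0.9 kW
Peak energy = 0.9 kW × 3 h × 8 = 21.6 kWh
Off-peak energy = 0.9 kW × 1.5 h × 8 = 10.8 kWh
Cost = 21.6 × $0.18 + 10.8 × $0.08 = $3.888 + $0.864 = $4.75

$4.75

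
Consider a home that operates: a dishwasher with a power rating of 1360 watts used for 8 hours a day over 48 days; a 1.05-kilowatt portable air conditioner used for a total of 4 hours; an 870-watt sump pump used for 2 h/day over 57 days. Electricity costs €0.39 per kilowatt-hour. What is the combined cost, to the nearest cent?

dishwasher: Runtime = 8 h/day × 48 days = 384 h
dishwasher: 1.36 kW × 384 h = 522.24 kWh
portable air conditioner: 1.05 kW × 4 h = 4.2 kWh
sump pump: Runtime = 2 h/day × 57 days = 114 h
sump pump: 0.87 kW × 114 h = 99.18 kWh
Total energy = 625.62 kWh
Cost = 625.62 × €0.39 = €243.99

€243.99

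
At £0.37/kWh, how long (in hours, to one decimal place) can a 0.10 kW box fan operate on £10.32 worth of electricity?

278.9 h

Energy available = £10.32 ÷ £0.37/kWh = 27.8919 kWh
Hours = 27.8919 kWh ÷ 0.1 kW = 278.9 h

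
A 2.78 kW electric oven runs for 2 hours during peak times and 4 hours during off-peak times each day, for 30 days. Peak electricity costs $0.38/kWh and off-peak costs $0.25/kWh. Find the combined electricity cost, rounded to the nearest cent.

Peak energy = 2.78 kW × 2 h × 30 = 166.8 kWh
Off-peak energy = 2.78 kW × 4 h × 30 = 333.6 kWh
Cost = 166.8 × $0.38 + 333.6 × $0.25 = $63.384 + $83.4 = $146.78

$146.78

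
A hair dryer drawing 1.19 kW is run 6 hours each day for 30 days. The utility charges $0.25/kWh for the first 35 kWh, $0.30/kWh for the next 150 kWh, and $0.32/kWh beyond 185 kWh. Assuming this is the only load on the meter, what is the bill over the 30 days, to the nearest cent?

Runtime = 6 h/day × 30 days = 180 h
Energy = 1.19 kW × 180 h = 214.2 kWh
Tier 1 (0–35 kWh): 35 × $0.25 = $8.75
Tier 2 (35–185 kWh): 150 × $0.30 = $45
Above 185 kWh: 29.2 × $0.32 = $9.344
Bill = $63.09

$63.09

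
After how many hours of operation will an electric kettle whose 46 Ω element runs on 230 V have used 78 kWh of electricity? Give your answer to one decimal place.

Power = V²/R = 230²/46 = 1150 W = 1.15 kW
Hours = 78 kWh ÷ 1.15 kW = 67.8 h

67.8 h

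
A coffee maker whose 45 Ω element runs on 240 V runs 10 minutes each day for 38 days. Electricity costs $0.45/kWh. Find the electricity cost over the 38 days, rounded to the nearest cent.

$3.65

Power = V²/R = 240²/45 = 1280 W = 1.28 kW
Runtime = 10 min × 38 = 380 min = 6.333333… h
Energy = 1.28 kW × 6.333333… h = 8.106666… kWh
Cost = 8.106666… kWh × $0.45/kWh = $3.65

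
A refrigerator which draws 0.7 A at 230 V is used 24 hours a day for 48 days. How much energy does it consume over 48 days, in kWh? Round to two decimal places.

185.47 kWh

Power = 0.7 A × 230 V = 161 W = 0.161 kW
Runtime = 24 h × 48 = 1152 h
Energy = 0.161 kW × 1152 h = 185.472 kWh ≈ 185.47 kWh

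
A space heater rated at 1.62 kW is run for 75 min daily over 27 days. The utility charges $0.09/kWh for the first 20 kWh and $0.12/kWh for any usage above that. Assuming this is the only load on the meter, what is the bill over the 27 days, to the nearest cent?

Runtime = 75 min × 27 = 2025 min = 33.75 h
Energy = 1.62 kW × 33.75 h = 54.675 kWh
Tier 1 (0–20 kWh): 20 × $0.09 = $1.8
Above 20 kWh: 34.675 × $0.12 = $4.161
Bill = $5.96

$5.96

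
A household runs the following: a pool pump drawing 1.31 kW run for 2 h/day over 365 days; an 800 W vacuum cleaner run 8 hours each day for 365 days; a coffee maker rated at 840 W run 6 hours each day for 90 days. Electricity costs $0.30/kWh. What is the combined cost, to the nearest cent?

$1123.77

pool pump: Runtime = 2 h/day × 365 days = 730 h
pool pump: 1.31 kW × 730 h = 956.3 kWh
vacuum cleaner: Runtime = 8 h/day × 365 days = 2920 h
vacuum cleaner: 0.8 kW × 2920 h = 2336 kWh
coffee maker: Runtime = 6 h/day × 90 days = 540 h
coffee maker: 0.84 kW × 540 h = 453.6 kWh
Total energy = 3745.9 kWh
Cost = 3745.9 × $0.30 = $1123.77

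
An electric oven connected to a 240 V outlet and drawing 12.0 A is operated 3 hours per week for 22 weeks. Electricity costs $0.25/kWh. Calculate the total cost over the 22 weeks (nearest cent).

Power = 12.0 A × 240 V = 2880 W = 2.88 kW
Runtime = 3 h/week × 22 weeks = 66 h
Energy = 2.88 kW × 66 h = 190.08 kWh
Cost = 190.08 kWh × $0.25/kWh = $47.52

$47.52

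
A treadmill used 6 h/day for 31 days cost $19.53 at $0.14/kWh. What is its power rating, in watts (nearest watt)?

750 W

Energy = $19.53 ÷ $0.14/kWh = 139.5 kWh
Runtime = 6 h/day × 31 days = 186 h
Power = 139.5 kWh ÷ 186 h = 0.75 kW = 750 W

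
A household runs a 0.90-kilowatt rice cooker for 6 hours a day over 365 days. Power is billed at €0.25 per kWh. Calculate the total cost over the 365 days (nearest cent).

Runtime = 6 h/day × 365 days = 2190 h
Energy = 0.9 kW × 2190 h = 1971 kWh
Cost = 1971 kWh × €0.25/kWh = €492.75

€492.75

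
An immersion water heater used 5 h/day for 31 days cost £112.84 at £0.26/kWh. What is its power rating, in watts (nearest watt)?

2800 W

Energy = £112.84 ÷ £0.26/kWh = 434 kWh
Runtime = 5 h/day × 31 days = 155 h
Power = 434 kWh ÷ 155 h = 2.8 kW = 2800 W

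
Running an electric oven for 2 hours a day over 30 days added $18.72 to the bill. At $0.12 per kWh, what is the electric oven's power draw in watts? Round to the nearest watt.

2600 W

Energy = $18.72 ÷ $0.12/kWh = 156 kWh
Runtime = 2 h/day × 30 days = 60 h
Power = 156 kWh ÷ 60 h = 2.6 kW = 2600 W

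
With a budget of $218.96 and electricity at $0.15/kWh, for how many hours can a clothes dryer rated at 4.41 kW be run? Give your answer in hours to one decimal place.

331.0 h

Energy available = $218.96 ÷ $0.15/kWh = 1459.7333 kWh
Hours = 1459.7333 kWh ÷ 4.41 kW = 331.0 h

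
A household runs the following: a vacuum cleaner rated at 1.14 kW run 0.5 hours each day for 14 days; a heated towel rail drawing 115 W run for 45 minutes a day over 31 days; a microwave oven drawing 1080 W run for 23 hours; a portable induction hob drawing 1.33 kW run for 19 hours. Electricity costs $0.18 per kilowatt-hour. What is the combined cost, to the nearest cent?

$10.94

vacuum cleaner: Runtime = 0.5 h/day × 14 days = 7 h
vacuum cleaner: 1.14 kW × 7 h = 7.98 kWh
heated towel rail: Runtime = 45 min × 31 = 1395 min = 23.25 h
heated towel rail: 0.115 kW × 23.25 h = 2.67375 kWh
microwave oven: 1.08 kW × 23 h = 24.84 kWh
portable induction hob: 1.33 kW × 19 h = 25.27 kWh
Total energy = 60.76375 kWh
Cost = 60.76375 × $0.18 = $10.94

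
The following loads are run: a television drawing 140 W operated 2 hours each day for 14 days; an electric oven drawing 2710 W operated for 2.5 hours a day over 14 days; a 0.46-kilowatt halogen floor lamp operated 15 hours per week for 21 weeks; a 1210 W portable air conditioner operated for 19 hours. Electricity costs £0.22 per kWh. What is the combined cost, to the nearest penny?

television: Runtime = 2 h/day × 14 days = 28 h
television: 0.14 kW × 28 h = 3.92 kWh
electric oven: Runtime = 2.5 h/day × 14 days = 35 h
electric oven: 2.71 kW × 35 h = 94.85 kWh
halogen floor lamp: Runtime = 15 h/week × 21 weeks = 315 h
halogen floor lamp: 0.46 kW × 315 h = 144.9 kWh
portable air conditioner: 1.21 kW × 19 h = 22.99 kWh
Total energy = 266.66 kWh
Cost = 266.66 × £0.22 = £58.67

£58.67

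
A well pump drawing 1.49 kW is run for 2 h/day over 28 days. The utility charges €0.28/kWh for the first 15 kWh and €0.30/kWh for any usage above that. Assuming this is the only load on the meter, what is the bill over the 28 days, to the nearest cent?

€24.73

Runtime = 2 h/day × 28 days = 56 h
Energy = 1.49 kW × 56 h = 83.44 kWh
Tier 1 (0–15 kWh): 15 × €0.28 = €4.2
Above 15 kWh: 68.44 × €0.30 = €20.532
Bill = €24.73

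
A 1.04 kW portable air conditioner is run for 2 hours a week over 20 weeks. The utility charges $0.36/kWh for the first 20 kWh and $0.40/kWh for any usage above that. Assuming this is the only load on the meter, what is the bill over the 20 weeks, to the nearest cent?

$15.84

Runtime = 2 h/week × 20 weeks = 40 h
Energy = 1.04 kW × 40 h = 41.6 kWh
Tier 1 (0–20 kWh): 20 × $0.36 = $7.2
Above 20 kWh: 21.6 × $0.40 = $8.64
Bill = $15.84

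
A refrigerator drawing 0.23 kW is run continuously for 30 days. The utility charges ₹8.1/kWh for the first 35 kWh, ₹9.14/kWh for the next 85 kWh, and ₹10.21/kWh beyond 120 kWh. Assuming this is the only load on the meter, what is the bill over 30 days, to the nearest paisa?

Runtime = 24 h × 30 = 720 h
Energy = 0.23 kW × 720 h = 165.6 kWh
Tier 1 (0–35 kWh): 35 × ₹8.1 = ₹283.5
Tier 2 (35–120 kWh): 85 × ₹9.14 = ₹776.9
Above 120 kWh: 45.6 × ₹10.21 = ₹465.576
Bill = ₹1525.98

₹1525.98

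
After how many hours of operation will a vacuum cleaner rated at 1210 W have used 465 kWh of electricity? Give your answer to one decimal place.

384.3 h

Hours = 465 kWh ÷ 1.21 kW = 384.3 h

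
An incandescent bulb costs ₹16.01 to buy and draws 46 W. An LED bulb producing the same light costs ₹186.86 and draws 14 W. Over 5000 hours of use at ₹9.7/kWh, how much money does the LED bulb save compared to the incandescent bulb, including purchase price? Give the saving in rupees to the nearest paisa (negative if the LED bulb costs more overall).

incandescent bulb: ₹16.01 + (46/1000) kW × 5000 h × ₹9.7 = ₹16.01 + ₹2231 = ₹2247.01
LED bulb: ₹186.86 + (14/1000) kW × 5000 h × ₹9.7 = ₹186.86 + ₹679 = ₹865.86
Saving = ₹2247.01 − ₹865.86 = ₹1381.15

₹1381.15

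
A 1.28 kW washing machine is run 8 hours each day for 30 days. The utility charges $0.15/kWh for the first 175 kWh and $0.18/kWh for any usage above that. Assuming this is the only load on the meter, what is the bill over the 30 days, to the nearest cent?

Runtime = 8 h/day × 30 days = 240 h
Energy = 1.28 kW × 240 h = 307.2 kWh
Tier 1 (0–175 kWh): 175 × $0.15 = $26.25
Above 175 kWh: 132.2 × $0.18 = $23.796
Bill = $50.05

$50.05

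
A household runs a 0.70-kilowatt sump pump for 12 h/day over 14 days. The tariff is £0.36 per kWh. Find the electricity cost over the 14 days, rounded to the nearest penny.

Runtime = 12 h/day × 14 days = 168 h
Energy = 0.7 kW × 168 h = 117.6 kWh
Cost = 117.6 kWh × £0.36/kWh = £42.34

£42.34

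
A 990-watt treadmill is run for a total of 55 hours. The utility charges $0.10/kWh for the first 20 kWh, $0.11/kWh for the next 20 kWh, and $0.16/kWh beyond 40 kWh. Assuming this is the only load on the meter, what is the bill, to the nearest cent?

Energy = 0.99 kW × 55 h = 54.45 kWh
Tier 1 (0–20 kWh): 20 × $0.10 = $2
Tier 2 (20–40 kWh): 20 × $0.11 = $2.2
Above 40 kWh: 14.45 × $0.16 = $2.312
Bill = $6.51

$6.51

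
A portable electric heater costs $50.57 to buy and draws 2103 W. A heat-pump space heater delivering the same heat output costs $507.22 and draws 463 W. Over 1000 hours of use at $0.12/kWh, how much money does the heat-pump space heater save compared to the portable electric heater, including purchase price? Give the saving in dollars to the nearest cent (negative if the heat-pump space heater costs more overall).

-$259.85

portable electric heater: $50.57 + (2103/1000) kW × 1000 h × $0.12 = $50.57 + $252.36 = $302.93
heat-pump space heater: $507.22 + (463/1000) kW × 1000 h × $0.12 = $507.22 + $55.56 = $562.78
Saving = $302.93 − $562.78 = −$259.85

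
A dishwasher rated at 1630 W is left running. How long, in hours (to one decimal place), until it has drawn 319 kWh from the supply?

Hours = 319 kWh ÷ 1.63 kW = 195.7 h

195.7 h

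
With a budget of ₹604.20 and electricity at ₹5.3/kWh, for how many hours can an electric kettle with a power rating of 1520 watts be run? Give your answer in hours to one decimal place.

Energy available = ₹604.20 ÷ ₹5.3/kWh = 114 kWh
Hours = 114 kWh ÷ 1.52 kW = 75.0 h

75.0 h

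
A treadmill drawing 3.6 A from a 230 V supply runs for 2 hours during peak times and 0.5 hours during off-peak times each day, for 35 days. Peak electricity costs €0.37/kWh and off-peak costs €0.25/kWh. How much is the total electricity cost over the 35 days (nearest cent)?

€25.07

Power = 3.6 A × 230 V = 828 W = 0.828 kW
Peak energy = 0.828 kW × 2 h × 35 = 57.96 kWh
Off-peak energy = 0.828 kW × 0.5 h × 35 = 14.49 kWh
Cost = 57.96 × €0.37 + 14.49 × €0.25 = €21.4452 + €3.6225 = €25.07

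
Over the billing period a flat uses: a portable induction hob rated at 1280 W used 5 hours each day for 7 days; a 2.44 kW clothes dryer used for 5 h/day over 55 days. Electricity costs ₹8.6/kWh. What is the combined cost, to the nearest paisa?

₹6155.88

portable induction hob: Runtime = 5 h/day × 7 days = 35 h
portable induction hob: 1.28 kW × 35 h = 44.8 kWh
clothes dryer: Runtime = 5 h/day × 55 days = 275 h
clothes dryer: 2.44 kW × 275 h = 671 kWh
Total energy = 715.8 kWh
Cost = 715.8 × ₹8.6 = ₹6155.88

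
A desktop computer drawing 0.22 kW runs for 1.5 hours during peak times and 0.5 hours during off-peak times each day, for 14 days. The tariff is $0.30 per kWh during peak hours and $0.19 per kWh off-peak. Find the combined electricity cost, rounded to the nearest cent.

$1.68

Peak energy = 0.22 kW × 1.5 h × 14 = 4.62 kWh
Off-peak energy = 0.22 kW × 0.5 h × 14 = 1.54 kWh
Cost = 4.62 × $0.30 + 1.54 × $0.19 = $1.386 + $0.2926 = $1.68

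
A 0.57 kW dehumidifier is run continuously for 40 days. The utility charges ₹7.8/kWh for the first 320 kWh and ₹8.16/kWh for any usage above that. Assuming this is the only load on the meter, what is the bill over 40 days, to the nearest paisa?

₹4349.95

Runtime = 24 h × 40 = 960 h
Energy = 0.57 kW × 960 h = 547.2 kWh
Tier 1 (0–320 kWh): 320 × ₹7.8 = ₹2496
Above 320 kWh: 227.2 × ₹8.16 = ₹1853.952
Bill = ₹4349.95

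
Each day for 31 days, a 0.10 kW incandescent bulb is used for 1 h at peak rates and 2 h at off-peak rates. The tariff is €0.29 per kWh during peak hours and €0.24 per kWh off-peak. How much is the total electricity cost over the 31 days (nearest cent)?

Peak energy = 0.1 kW × 1 h × 31 = 3.1 kWh
Off-peak energy = 0.1 kW × 2 h × 31 = 6.2 kWh
Cost = 3.1 × €0.29 + 6.2 × €0.24 = €0.899 + €1.488 = €2.39

€2.39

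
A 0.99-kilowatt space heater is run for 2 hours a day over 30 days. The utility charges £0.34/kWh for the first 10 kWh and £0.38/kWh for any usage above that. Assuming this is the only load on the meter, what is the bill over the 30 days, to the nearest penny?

£22.17

Runtime = 2 h/day × 30 days = 60 h
Energy = 0.99 kW × 60 h = 59.4 kWh
Tier 1 (0–10 kWh): 10 × £0.34 = £3.4
Above 10 kWh: 49.4 × £0.38 = £18.772
Bill = £22.17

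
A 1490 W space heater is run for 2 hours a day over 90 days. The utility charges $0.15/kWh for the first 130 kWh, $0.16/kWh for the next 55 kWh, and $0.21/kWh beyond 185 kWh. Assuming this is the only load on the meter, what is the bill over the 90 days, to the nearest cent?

$45.77

Runtime = 2 h/day × 90 days = 180 h
Energy = 1.49 kW × 180 h = 268.2 kWh
Tier 1 (0–130 kWh): 130 × $0.15 = $19.5
Tier 2 (130–185 kWh): 55 × $0.16 = $8.8
Above 185 kWh: 83.2 × $0.21 = $17.472
Bill = $45.77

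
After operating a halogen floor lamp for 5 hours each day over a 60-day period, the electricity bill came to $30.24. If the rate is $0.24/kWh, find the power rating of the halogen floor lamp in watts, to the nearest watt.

Energy = $30.24 ÷ $0.24/kWh = 126 kWh
Runtime = 5 h/day × 60 days = 300 h
Power = 126 kWh ÷ 300 h = 0.42 kW = 420 W

420 W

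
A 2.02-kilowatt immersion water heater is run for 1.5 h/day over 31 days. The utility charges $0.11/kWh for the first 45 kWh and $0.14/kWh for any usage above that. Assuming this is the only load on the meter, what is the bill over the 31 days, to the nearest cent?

$11.80

Runtime = 1.5 h/day × 31 days = 46.5 h
Energy = 2.02 kW × 46.5 h = 93.93 kWh
Tier 1 (0–45 kWh): 45 × $0.11 = $4.95
Above 45 kWh: 48.93 × $0.14 = $6.8502
Bill = $11.80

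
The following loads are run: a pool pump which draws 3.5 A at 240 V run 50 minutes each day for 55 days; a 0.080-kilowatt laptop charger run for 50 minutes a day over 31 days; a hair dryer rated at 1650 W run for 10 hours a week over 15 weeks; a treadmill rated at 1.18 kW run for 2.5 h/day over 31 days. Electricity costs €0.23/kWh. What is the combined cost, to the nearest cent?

€87.29

pool pump: Power = 3.5 A × 240 V = 840 W = 0.84 kW
pool pump: Runtime = 50 min × 55 = 2750 min = 45.833333… h
pool pump: 0.84 kW × 45.833333… h = 38.5 kWh
laptop charger: Runtime = 50 min × 31 = 1550 min = 25.833333… h
laptop charger: 0.08 kW × 25.833333… h = 2.066666… kWh
hair dryer: Runtime = 10 h/week × 15 weeks = 150 h
hair dryer: 1.65 kW × 150 h = 247.5 kWh
treadmill: Runtime = 2.5 h/day × 31 days = 77.5 h
treadmill: 1.18 kW × 77.5 h = 91.45 kWh
Total energy = 379.516666… kWh
Cost = 379.516666… × €0.23 = €87.29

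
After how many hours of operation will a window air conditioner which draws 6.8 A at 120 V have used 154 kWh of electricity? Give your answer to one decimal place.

Power = 6.8 A × 120 V = 816 W = 0.816 kW
Hours = 154 kWh ÷ 0.816 kW = 188.7 h

188.7 h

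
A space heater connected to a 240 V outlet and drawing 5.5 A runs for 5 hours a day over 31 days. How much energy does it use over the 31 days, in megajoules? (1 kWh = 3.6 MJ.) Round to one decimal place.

Power = 5.5 A × 240 V = 1320 W = 1.32 kW
Runtime = 5 h/day × 31 days = 155 h
Energy = 1.32 kW × 155 h = 204.6 kWh
= 204.6 × 3.6 MJ = 736.6 MJ

736.6 MJ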